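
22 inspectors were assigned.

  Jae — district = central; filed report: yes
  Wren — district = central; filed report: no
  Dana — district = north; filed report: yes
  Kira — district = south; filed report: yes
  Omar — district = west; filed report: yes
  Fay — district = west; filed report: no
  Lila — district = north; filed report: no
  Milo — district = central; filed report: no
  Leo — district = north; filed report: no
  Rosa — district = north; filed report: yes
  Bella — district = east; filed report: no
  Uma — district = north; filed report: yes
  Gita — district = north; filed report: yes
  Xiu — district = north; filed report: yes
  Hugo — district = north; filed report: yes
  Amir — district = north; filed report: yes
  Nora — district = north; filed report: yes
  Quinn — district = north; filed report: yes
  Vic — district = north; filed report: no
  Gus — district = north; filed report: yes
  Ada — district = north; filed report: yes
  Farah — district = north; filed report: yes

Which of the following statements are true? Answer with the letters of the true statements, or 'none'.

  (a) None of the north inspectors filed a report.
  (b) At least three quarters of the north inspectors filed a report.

|A| = 15, |A ∩ B| = 12, |A ∖ B| = 3.
(a) A ∩ B = ∅ (|A ∩ B| = 0): fails.
(b) |A ∩ B| / |A| ≥ 3/4: holds.

(b)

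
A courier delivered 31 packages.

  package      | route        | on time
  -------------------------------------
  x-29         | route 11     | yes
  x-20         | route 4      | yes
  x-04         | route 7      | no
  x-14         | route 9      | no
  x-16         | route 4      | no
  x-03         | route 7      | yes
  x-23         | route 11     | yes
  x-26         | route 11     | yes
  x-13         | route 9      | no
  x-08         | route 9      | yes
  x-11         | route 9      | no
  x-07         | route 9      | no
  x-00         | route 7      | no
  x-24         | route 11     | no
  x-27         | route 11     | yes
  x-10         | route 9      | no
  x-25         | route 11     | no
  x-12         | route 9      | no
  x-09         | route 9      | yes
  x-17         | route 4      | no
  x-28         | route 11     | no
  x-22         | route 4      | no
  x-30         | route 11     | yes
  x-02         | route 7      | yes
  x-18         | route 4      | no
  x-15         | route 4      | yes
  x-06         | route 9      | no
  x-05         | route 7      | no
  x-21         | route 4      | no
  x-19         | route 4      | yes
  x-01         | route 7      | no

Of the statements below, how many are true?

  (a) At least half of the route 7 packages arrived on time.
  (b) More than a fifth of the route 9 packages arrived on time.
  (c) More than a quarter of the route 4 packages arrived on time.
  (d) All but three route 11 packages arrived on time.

3

(a) route 7: |A| = 6, |A ∩ B| = 2; needs |A ∩ B| ≥ |A ∖ B| — false.
(b) route 9: |A| = 9, |A ∩ B| = 2; needs |A ∩ B| / |A| > 1/5 — true.
(c) route 4: |A| = 8, |A ∩ B| = 3; needs |A ∩ B| / |A| > 1/4 — true.
(d) route 11: |A| = 8, |A ∩ B| = 5; needs |A ∖ B| = 3 — true.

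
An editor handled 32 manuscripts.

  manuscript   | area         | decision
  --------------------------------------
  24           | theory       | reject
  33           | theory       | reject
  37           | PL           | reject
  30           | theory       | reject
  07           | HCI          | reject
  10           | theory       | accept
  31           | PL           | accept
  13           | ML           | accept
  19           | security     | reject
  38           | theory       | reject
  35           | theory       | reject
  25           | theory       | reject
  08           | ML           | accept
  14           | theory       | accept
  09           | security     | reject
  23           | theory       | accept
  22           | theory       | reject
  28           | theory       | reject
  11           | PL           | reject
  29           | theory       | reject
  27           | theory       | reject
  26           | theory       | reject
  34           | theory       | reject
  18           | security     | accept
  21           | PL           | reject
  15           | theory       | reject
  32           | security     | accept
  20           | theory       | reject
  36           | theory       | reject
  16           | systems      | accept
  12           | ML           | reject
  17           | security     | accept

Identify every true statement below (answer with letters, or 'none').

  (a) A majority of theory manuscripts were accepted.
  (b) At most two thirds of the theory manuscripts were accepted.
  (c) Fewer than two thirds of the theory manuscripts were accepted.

|A| = 18, |A ∩ B| = 3, |A ∖ B| = 15.
(a) |A ∩ B| > |A ∖ B|: fails.
(b) |A ∩ B| / |A| ≤ 2/3: holds.
(c) |A ∩ B| / |A| < 2/3: holds.

(b), (c)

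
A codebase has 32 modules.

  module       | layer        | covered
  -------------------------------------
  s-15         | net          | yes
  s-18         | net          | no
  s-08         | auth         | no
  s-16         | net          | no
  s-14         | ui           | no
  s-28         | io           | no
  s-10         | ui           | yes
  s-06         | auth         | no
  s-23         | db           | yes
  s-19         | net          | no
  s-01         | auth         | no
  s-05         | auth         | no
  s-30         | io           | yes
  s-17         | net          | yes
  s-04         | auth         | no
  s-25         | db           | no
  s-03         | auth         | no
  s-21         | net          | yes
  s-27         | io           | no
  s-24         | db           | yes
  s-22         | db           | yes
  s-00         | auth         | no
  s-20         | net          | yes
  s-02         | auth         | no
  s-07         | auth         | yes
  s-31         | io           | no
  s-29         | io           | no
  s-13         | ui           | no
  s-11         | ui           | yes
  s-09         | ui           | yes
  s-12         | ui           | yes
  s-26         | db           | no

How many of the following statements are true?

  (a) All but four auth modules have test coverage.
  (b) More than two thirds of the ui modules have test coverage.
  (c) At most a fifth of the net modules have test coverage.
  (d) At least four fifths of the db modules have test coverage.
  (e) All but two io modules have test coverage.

(a) auth: |A| = 9, |A ∩ B| = 1; needs |A ∖ B| = 4 — false.
(b) ui: |A| = 6, |A ∩ B| = 4; needs |A ∩ B| / |A| > 2/3 — false.
(c) net: |A| = 7, |A ∩ B| = 4; needs |A ∩ B| / |A| ≤ 1/5 — false.
(d) db: |A| = 5, |A ∩ B| = 3; needs |A ∩ B| / |A| ≥ 4/5 — false.
(e) io: |A| = 5, |A ∩ B| = 1; needs |A ∖ B| = 2 — false.

0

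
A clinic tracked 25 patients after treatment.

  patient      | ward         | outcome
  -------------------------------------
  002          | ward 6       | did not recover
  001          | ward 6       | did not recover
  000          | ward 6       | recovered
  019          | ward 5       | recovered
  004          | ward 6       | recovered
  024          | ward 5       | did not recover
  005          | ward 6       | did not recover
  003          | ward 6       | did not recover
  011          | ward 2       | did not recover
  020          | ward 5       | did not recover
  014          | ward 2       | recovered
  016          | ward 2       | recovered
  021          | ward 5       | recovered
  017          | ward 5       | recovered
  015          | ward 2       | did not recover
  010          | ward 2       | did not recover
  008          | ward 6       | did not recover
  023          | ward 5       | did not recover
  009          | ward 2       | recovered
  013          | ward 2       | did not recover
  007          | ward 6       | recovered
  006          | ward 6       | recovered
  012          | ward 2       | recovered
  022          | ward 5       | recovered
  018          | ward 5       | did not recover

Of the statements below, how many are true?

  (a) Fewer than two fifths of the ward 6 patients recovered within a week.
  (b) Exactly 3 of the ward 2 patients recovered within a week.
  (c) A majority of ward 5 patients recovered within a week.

(a) ward 6: |A| = 9, |A ∩ B| = 4; needs |A ∩ B| / |A| < 2/5 — false.
(b) ward 2: |A| = 8, |A ∩ B| = 4; needs |A ∩ B| = 3 — false.
(c) ward 5: |A| = 8, |A ∩ B| = 4; needs |A ∩ B| > |A ∖ B| — false.

0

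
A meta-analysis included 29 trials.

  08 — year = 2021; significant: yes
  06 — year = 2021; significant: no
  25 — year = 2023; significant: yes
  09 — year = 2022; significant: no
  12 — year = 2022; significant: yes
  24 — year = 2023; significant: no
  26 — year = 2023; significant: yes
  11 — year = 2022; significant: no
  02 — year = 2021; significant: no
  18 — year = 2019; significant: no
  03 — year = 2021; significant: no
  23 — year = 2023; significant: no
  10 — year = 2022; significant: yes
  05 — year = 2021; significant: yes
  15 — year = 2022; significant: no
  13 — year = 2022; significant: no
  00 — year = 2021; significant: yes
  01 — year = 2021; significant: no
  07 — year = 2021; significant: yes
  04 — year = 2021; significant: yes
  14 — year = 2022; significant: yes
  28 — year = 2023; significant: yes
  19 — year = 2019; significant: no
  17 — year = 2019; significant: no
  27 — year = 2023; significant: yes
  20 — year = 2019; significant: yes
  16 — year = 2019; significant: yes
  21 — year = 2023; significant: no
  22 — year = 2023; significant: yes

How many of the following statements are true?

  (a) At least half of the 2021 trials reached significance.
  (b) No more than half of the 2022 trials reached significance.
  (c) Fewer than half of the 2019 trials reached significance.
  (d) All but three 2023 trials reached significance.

4

(a) 2021: |A| = 9, |A ∩ B| = 5; needs |A ∩ B| ≥ |A ∖ B| — true.
(b) 2022: |A| = 7, |A ∩ B| = 3; needs |A ∩ B| ≤ |A ∖ B| — true.
(c) 2019: |A| = 5, |A ∩ B| = 2; needs |A ∩ B| < |A ∖ B| — true.
(d) 2023: |A| = 8, |A ∩ B| = 5; needs |A ∖ B| = 3 — true.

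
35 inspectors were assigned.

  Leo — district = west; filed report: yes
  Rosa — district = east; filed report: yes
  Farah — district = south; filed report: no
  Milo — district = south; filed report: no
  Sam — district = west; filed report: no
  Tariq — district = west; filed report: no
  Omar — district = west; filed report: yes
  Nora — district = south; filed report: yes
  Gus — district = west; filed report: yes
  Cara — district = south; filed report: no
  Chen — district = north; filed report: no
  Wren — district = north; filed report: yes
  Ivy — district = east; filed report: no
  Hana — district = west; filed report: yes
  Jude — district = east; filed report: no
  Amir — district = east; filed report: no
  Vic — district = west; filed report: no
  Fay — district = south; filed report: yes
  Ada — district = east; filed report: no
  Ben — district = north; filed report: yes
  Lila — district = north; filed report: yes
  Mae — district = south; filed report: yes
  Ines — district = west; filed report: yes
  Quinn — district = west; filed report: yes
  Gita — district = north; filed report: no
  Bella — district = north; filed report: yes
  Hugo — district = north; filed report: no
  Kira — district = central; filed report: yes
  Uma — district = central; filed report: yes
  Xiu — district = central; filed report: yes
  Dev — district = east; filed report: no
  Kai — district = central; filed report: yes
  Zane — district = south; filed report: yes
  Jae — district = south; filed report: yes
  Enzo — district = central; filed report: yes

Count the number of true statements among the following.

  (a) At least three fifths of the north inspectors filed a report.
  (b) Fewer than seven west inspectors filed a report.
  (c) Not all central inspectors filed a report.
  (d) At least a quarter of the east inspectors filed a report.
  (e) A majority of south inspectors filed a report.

(a) north: |A| = 7, |A ∩ B| = 4; needs |A ∩ B| / |A| ≥ 3/5 — false.
(b) west: |A| = 9, |A ∩ B| = 6; needs |A ∩ B| < 7 — true.
(c) central: |A| = 5, |A ∩ B| = 5; needs A ⊄ B (|A ∖ B| ≥ 1) — false.
(d) east: |A| = 6, |A ∩ B| = 1; needs |A ∩ B| / |A| ≥ 1/4 — false.
(e) south: |A| = 8, |A ∩ B| = 5; needs |A ∩ B| > |A ∖ B| — true.

2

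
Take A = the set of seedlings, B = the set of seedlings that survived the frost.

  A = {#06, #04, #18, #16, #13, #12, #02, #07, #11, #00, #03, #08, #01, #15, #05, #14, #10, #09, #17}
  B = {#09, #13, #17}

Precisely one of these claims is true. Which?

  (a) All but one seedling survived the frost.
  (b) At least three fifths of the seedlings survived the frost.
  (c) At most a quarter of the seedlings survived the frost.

(c)

|A| = 19, |A ∩ B| = 3, |A ∖ B| = 16.
(a) requires |A ∖ B| = 1: false.
(b) requires |A ∩ B| / |A| ≥ 3/5: false.
(c) requires |A ∩ B| / |A| ≤ 1/4: true.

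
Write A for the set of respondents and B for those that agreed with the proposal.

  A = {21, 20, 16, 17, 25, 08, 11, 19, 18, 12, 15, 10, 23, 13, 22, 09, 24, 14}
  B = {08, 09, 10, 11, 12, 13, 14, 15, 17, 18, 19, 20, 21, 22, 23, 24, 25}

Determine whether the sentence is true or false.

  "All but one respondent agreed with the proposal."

Truth condition: |A ∖ B| = 1.
|A| = 18, |A ∩ B| = 17, |A ∖ B| = 1.
|A ∖ B| = 1, so the statement is true.

True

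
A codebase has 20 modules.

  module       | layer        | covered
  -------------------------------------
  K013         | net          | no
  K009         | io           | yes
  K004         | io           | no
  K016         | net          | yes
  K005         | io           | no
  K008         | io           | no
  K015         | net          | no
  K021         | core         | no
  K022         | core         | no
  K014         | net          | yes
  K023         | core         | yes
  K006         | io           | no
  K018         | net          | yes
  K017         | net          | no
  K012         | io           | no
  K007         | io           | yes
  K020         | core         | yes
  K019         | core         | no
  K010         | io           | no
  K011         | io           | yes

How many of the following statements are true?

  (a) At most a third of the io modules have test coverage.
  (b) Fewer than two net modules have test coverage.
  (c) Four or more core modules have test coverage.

(a) io: |A| = 9, |A ∩ B| = 3; needs |A ∩ B| / |A| ≤ 1/3 — true.
(b) net: |A| = 6, |A ∩ B| = 3; needs |A ∩ B| < 2 — false.
(c) core: |A| = 5, |A ∩ B| = 2; needs |A ∩ B| ≥ 4 — false.

1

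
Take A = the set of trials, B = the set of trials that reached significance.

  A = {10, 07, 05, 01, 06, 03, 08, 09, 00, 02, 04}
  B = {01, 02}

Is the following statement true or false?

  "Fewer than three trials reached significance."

True

The determiner here denotes the relation: |A ∩ B| < 3.
A (the restrictor) = {10, 07, 05, 01, 06, 03, 08, 09, 00, 02, 04}, |A| = 11.
A ∩ B = {01, 02}, so |A ∩ B| = 2.
|A ∩ B| = 2, so the statement is true.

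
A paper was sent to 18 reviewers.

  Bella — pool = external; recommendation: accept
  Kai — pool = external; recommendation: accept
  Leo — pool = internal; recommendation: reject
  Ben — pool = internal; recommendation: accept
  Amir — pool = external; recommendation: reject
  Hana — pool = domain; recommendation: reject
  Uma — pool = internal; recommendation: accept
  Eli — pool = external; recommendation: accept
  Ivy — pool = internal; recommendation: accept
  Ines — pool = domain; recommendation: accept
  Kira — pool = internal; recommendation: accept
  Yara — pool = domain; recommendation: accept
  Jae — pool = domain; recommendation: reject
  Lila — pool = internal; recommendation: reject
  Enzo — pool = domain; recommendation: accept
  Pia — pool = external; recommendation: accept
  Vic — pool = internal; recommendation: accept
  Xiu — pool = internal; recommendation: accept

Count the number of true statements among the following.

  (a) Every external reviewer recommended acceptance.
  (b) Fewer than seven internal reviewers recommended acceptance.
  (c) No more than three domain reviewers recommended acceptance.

(a) external: |A| = 5, |A ∩ B| = 4; needs A ⊆ B, i.e. every element of A is in B (|A ∖ B| = 0) — false.
(b) internal: |A| = 8, |A ∩ B| = 6; needs |A ∩ B| < 7 — true.
(c) domain: |A| = 5, |A ∩ B| = 3; needs |A ∩ B| ≤ 3 — true.

2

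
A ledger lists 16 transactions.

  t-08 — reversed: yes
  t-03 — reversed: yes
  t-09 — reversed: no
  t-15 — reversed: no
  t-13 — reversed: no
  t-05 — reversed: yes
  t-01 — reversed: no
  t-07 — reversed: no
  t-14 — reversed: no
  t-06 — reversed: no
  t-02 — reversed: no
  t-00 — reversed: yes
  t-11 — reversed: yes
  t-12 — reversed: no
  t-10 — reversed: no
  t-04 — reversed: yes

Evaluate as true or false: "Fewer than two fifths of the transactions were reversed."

The determiner here denotes the relation: |A ∩ B| / |A| < 2/5.
|A| = 16, |A ∩ B| = 6, |A ∖ B| = 10.
|A ∩ B|/|A| = 6/16, so the statement is true.

True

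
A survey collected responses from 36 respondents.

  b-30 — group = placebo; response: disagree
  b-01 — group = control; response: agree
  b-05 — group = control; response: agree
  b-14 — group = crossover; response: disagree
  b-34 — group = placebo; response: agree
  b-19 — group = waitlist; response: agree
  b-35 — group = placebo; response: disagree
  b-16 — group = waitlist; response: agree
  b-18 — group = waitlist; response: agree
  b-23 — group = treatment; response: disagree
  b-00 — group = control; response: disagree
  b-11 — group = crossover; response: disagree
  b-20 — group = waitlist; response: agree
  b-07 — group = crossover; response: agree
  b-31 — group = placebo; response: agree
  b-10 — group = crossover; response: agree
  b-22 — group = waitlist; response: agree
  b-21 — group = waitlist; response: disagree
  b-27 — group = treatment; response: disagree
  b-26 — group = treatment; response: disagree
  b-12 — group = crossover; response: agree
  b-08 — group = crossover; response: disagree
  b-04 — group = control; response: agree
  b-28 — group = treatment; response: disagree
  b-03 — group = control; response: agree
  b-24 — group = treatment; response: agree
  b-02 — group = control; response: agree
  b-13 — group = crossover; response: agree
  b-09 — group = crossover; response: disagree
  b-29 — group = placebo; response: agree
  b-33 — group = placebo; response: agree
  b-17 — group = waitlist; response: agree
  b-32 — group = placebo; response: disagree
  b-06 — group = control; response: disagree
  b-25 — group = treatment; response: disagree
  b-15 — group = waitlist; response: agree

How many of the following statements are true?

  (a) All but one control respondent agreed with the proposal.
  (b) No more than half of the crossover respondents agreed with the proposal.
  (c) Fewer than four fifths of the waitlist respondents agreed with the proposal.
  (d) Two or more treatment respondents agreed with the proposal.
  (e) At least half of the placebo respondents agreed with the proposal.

(a) control: |A| = 7, |A ∩ B| = 5; needs |A ∖ B| = 1 — false.
(b) crossover: |A| = 8, |A ∩ B| = 4; needs |A ∩ B| ≤ |A ∖ B| — true.
(c) waitlist: |A| = 8, |A ∩ B| = 7; needs |A ∩ B| / |A| < 4/5 — false.
(d) treatment: |A| = 6, |A ∩ B| = 1; needs |A ∩ B| ≥ 2 — false.
(e) placebo: |A| = 7, |A ∩ B| = 4; needs |A ∩ B| ≥ |A ∖ B| — true.

2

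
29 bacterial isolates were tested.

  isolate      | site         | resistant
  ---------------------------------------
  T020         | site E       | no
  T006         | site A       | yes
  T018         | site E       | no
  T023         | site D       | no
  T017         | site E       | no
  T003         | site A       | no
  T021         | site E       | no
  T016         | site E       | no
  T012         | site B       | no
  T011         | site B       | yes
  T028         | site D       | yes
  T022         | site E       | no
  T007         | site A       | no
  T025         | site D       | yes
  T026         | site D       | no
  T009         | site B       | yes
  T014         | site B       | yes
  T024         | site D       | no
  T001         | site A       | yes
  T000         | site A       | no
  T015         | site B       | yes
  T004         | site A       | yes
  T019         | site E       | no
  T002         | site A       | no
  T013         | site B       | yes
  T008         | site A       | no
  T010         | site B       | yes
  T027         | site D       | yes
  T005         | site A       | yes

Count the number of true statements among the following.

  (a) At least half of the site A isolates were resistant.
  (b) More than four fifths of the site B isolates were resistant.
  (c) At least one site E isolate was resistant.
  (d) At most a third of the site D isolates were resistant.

(a) site A: |A| = 9, |A ∩ B| = 4; needs |A ∩ B| ≥ |A ∖ B| — false.
(b) site B: |A| = 7, |A ∩ B| = 6; needs |A ∩ B| / |A| > 4/5 — true.
(c) site E: |A| = 7, |A ∩ B| = 0; needs A ∩ B ≠ ∅ (|A ∩ B| ≥ 1) — false.
(d) site D: |A| = 6, |A ∩ B| = 3; needs |A ∩ B| / |A| ≤ 1/3 — false.

1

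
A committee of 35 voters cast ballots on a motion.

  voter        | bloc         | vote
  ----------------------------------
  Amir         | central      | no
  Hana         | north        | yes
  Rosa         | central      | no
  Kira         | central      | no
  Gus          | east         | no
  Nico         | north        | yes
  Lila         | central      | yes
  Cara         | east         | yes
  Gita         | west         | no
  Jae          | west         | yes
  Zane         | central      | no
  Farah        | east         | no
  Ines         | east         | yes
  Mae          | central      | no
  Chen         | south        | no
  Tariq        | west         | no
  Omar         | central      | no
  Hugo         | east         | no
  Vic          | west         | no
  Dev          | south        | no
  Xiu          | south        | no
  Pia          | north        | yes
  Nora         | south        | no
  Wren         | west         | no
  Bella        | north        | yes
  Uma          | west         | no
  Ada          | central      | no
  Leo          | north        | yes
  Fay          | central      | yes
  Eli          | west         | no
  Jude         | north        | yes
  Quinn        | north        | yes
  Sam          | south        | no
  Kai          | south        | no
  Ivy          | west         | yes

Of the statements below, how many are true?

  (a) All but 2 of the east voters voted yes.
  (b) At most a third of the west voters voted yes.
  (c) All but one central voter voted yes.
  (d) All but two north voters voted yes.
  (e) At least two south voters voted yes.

1

(a) east: |A| = 5, |A ∩ B| = 2; needs |A ∖ B| = 2 — false.
(b) west: |A| = 8, |A ∩ B| = 2; needs |A ∩ B| / |A| ≤ 1/3 — true.
(c) central: |A| = 9, |A ∩ B| = 2; needs |A ∖ B| = 1 — false.
(d) north: |A| = 7, |A ∩ B| = 7; needs |A ∖ B| = 2 — false.
(e) south: |A| = 6, |A ∩ B| = 0; needs |A ∩ B| ≥ 2 — false.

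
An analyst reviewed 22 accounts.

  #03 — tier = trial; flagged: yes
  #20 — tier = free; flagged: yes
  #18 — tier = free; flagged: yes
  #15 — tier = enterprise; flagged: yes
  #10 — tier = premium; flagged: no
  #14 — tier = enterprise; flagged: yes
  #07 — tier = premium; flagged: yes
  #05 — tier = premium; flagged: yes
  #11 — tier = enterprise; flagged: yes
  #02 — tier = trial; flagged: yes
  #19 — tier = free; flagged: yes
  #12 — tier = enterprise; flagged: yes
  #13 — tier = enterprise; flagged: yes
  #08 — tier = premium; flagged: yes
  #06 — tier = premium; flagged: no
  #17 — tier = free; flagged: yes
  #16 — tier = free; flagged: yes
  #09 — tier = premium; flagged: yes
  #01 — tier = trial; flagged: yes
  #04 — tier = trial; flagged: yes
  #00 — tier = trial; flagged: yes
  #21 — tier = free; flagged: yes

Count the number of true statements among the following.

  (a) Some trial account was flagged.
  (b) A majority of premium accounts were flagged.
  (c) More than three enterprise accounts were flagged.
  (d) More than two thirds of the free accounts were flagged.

4

(a) trial: |A| = 5, |A ∩ B| = 5; needs A ∩ B ≠ ∅ (|A ∩ B| ≥ 1) — true.
(b) premium: |A| = 6, |A ∩ B| = 4; needs |A ∩ B| > |A ∖ B| — true.
(c) enterprise: |A| = 5, |A ∩ B| = 5; needs |A ∩ B| > 3 — true.
(d) free: |A| = 6, |A ∩ B| = 6; needs |A ∩ B| / |A| > 2/3 — true.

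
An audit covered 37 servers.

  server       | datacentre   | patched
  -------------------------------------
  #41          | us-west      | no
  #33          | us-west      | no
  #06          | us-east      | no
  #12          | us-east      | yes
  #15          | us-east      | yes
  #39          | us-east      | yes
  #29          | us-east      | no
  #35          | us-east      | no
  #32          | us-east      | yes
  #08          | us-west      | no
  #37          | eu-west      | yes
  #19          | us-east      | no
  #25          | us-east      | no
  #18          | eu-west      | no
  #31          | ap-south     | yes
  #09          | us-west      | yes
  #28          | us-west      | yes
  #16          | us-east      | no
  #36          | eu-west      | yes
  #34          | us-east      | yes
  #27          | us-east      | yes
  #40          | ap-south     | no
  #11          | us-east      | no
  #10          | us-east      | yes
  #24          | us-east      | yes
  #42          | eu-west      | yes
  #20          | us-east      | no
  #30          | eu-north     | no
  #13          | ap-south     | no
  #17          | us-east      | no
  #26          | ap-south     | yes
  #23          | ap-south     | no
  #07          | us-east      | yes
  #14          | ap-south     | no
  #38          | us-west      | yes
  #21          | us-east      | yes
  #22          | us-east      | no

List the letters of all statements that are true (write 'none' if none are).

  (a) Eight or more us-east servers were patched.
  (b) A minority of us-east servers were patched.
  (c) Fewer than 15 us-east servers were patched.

(a), (c)

|A| = 20, |A ∩ B| = 10, |A ∖ B| = 10.
(a) |A ∩ B| ≥ 8: holds.
(b) |A ∩ B| < |A ∖ B|: fails.
(c) |A ∩ B| < 15: holds.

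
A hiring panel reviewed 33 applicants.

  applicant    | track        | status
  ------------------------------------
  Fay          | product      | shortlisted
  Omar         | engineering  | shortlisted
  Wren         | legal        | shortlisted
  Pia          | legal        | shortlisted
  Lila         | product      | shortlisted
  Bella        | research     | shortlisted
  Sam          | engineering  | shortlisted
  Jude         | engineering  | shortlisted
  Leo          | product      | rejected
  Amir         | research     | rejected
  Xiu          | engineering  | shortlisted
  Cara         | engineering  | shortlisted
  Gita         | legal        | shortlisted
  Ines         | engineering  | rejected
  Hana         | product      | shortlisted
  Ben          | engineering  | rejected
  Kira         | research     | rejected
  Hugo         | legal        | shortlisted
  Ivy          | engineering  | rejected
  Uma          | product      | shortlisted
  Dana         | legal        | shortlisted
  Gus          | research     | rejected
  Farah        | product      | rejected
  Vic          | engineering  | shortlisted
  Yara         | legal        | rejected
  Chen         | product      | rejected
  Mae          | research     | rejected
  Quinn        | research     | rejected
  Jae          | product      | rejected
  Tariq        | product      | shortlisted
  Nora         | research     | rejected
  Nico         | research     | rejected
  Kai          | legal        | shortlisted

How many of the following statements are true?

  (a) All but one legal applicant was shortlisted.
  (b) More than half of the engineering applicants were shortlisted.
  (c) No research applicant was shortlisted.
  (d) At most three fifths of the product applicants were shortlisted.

3

(a) legal: |A| = 7, |A ∩ B| = 6; needs |A ∖ B| = 1 — true.
(b) engineering: |A| = 9, |A ∩ B| = 6; needs |A ∩ B| > |A ∖ B| — true.
(c) research: |A| = 8, |A ∩ B| = 1; needs A ∩ B = ∅ (|A ∩ B| = 0) — false.
(d) product: |A| = 9, |A ∩ B| = 5; needs |A ∩ B| / |A| ≤ 3/5 — true.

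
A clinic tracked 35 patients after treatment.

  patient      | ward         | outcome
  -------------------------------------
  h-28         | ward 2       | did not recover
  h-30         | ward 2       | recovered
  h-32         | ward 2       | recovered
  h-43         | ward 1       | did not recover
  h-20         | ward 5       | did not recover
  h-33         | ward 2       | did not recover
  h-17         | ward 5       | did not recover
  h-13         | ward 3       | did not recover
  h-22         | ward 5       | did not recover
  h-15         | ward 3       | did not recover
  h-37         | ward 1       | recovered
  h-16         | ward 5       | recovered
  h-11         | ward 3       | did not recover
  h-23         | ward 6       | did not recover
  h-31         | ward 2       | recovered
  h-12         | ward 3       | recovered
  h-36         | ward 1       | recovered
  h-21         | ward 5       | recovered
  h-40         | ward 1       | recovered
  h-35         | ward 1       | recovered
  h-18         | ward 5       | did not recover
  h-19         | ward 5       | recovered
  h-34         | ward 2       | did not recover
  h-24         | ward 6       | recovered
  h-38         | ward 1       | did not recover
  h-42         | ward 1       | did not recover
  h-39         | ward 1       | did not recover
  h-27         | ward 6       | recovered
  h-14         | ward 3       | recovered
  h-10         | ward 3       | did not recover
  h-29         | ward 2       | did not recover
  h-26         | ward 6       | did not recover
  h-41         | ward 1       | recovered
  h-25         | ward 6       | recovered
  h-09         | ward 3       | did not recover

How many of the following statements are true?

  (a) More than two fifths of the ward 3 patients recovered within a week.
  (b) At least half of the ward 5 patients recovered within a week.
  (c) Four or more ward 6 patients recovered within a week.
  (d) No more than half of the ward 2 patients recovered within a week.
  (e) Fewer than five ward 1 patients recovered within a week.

1

(a) ward 3: |A| = 7, |A ∩ B| = 2; needs |A ∩ B| / |A| > 2/5 — false.
(b) ward 5: |A| = 7, |A ∩ B| = 3; needs |A ∩ B| ≥ |A ∖ B| — false.
(c) ward 6: |A| = 5, |A ∩ B| = 3; needs |A ∩ B| ≥ 4 — false.
(d) ward 2: |A| = 7, |A ∩ B| = 3; needs |A ∩ B| ≤ |A ∖ B| — true.
(e) ward 1: |A| = 9, |A ∩ B| = 5; needs |A ∩ B| < 5 — false.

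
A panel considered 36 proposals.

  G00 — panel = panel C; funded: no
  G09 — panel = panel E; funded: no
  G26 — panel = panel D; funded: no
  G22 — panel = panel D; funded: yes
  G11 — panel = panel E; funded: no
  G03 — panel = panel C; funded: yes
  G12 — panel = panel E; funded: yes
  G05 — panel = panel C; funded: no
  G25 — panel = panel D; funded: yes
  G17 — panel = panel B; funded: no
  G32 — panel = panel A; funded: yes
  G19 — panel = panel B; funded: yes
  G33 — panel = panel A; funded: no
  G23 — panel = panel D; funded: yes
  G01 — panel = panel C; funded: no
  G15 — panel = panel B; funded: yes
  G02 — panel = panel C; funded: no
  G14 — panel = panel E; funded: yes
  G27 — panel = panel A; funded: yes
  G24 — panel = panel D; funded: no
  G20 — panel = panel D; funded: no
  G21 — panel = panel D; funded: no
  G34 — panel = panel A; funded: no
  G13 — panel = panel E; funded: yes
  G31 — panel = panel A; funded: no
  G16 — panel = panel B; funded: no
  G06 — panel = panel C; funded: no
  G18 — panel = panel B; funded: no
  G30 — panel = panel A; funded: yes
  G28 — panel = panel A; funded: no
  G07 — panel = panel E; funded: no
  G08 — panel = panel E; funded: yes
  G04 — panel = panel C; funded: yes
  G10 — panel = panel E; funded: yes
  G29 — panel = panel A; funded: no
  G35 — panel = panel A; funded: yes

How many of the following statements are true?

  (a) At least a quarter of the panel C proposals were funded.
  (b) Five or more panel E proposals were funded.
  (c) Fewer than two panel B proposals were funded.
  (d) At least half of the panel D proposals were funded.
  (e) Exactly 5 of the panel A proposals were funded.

2

(a) panel C: |A| = 7, |A ∩ B| = 2; needs |A ∩ B| / |A| ≥ 1/4 — true.
(b) panel E: |A| = 8, |A ∩ B| = 5; needs |A ∩ B| ≥ 5 — true.
(c) panel B: |A| = 5, |A ∩ B| = 2; needs |A ∩ B| < 2 — false.
(d) panel D: |A| = 7, |A ∩ B| = 3; needs |A ∩ B| ≥ |A ∖ B| — false.
(e) panel A: |A| = 9, |A ∩ B| = 4; needs |A ∩ B| = 5 — false.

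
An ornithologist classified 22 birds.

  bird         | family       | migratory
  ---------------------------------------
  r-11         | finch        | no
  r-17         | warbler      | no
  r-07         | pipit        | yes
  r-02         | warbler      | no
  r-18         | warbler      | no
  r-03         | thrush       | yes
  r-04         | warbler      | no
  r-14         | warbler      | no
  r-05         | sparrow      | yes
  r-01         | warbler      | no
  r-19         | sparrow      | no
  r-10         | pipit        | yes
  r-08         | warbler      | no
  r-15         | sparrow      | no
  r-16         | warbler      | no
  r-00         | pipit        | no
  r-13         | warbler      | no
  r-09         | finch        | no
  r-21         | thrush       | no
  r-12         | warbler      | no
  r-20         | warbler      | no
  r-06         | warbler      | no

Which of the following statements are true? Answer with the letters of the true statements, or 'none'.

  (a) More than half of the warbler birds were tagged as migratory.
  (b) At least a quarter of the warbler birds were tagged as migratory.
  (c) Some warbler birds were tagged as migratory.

|A| = 12, |A ∩ B| = 0, |A ∖ B| = 12.
(a) |A ∩ B| > |A ∖ B|: fails.
(b) |A ∩ B| / |A| ≥ 1/4: fails.
(c) A ∩ B ≠ ∅ (|A ∩ B| ≥ 1): fails.

none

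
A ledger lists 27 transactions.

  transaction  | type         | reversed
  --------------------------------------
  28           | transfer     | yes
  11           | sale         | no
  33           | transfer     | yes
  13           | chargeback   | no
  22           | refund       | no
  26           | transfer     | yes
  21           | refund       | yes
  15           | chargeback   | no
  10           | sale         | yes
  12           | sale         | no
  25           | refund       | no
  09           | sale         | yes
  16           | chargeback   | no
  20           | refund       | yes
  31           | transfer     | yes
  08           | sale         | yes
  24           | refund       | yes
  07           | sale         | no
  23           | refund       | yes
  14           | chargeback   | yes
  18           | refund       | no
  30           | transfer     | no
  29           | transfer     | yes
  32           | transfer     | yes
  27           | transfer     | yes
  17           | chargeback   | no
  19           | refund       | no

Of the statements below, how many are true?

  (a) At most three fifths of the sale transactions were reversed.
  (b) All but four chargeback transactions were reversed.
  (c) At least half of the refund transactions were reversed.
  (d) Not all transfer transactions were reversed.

4

(a) sale: |A| = 6, |A ∩ B| = 3; needs |A ∩ B| / |A| ≤ 3/5 — true.
(b) chargeback: |A| = 5, |A ∩ B| = 1; needs |A ∖ B| = 4 — true.
(c) refund: |A| = 8, |A ∩ B| = 4; needs |A ∩ B| ≥ |A ∖ B| — true.
(d) transfer: |A| = 8, |A ∩ B| = 7; needs A ⊄ B (|A ∖ B| ≥ 1) — true.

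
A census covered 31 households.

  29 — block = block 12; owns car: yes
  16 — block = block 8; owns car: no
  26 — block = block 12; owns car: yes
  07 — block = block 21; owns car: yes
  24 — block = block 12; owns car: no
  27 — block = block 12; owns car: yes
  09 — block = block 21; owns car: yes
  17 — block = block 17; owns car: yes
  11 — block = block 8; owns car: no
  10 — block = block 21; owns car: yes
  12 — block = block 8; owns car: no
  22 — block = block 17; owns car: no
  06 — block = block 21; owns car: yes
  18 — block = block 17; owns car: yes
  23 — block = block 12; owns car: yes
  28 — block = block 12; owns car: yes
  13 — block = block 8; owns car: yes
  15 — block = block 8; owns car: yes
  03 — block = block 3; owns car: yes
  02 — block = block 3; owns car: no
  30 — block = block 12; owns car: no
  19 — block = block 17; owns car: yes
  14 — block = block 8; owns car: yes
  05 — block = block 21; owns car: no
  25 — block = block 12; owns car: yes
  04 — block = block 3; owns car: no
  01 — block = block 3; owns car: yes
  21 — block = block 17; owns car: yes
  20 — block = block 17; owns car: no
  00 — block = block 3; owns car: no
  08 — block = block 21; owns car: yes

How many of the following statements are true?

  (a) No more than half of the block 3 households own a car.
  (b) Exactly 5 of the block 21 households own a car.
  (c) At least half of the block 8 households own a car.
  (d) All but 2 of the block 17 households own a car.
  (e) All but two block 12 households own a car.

5

(a) block 3: |A| = 5, |A ∩ B| = 2; needs |A ∩ B| ≤ |A ∖ B| — true.
(b) block 21: |A| = 6, |A ∩ B| = 5; needs |A ∩ B| = 5 — true.
(c) block 8: |A| = 6, |A ∩ B| = 3; needs |A ∩ B| ≥ |A ∖ B| — true.
(d) block 17: |A| = 6, |A ∩ B| = 4; needs |A ∖ B| = 2 — true.
(e) block 12: |A| = 8, |A ∩ B| = 6; needs |A ∖ B| = 2 — true.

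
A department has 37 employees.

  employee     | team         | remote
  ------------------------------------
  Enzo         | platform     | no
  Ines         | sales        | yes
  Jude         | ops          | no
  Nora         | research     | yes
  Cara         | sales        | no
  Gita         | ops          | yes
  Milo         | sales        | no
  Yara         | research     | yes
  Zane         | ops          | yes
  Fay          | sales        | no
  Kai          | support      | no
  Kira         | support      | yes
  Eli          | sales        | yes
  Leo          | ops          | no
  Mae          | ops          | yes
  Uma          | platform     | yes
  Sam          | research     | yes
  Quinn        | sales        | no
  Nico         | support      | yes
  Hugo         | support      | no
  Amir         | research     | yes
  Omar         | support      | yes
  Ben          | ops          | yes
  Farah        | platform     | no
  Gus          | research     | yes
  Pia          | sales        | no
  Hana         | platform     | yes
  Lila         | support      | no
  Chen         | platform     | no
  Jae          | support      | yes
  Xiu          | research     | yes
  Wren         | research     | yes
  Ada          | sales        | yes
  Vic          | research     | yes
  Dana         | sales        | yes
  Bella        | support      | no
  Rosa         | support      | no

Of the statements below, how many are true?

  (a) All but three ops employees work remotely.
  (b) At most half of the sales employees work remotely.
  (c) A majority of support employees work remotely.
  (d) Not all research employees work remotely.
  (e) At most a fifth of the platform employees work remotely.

1

(a) ops: |A| = 6, |A ∩ B| = 4; needs |A ∖ B| = 3 — false.
(b) sales: |A| = 9, |A ∩ B| = 4; needs |A ∩ B| ≤ |A ∖ B| — true.
(c) support: |A| = 9, |A ∩ B| = 4; needs |A ∩ B| > |A ∖ B| — false.
(d) research: |A| = 8, |A ∩ B| = 8; needs A ⊄ B (|A ∖ B| ≥ 1) — false.
(e) platform: |A| = 5, |A ∩ B| = 2; needs |A ∩ B| / |A| ≤ 1/5 — false.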